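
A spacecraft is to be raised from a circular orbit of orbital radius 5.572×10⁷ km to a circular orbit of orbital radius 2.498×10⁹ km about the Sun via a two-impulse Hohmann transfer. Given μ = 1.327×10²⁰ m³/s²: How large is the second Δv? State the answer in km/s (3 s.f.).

Δv ≈ 5.77 km/s

r₁ = 5.572×10⁷ km = 5.572×10¹⁰ m.
r₂ = 2.498×10⁹ km = 2.498×10¹² m.
Transfer ellipse a_t = (r₁ + r₂)/2 = 1.277×10¹² m.
At r₁: circular v_c1 = √(μ/r₁) = 48800 m/s; transfer-perihelion v_p = √[μ(2/r₁ − 1/a_t)] = 68260 m/s.
At r₂: circular v_c2 = √(μ/r₂) = 7289 m/s; transfer-aphelion v_a = √[μ(2/r₂ − 1/a_t)] = 1523 m/s.
Δv₂ = v_c2 − v_a = 5766 m/s.
= 5.766 km/s.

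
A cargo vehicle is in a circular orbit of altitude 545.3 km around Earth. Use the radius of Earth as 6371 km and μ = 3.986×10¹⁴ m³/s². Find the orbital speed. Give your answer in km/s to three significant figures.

r = 6371 + 545.3 = 6916.3 km = 6.9163×10⁶ m.
For a circular orbit v = √(μ/r) = √(3.986×10¹⁴ / 6.916×10⁶) = √(5.763×10⁷) = 7592 m/s.
That is 7.592 km/s.

v ≈ 7.59 km/s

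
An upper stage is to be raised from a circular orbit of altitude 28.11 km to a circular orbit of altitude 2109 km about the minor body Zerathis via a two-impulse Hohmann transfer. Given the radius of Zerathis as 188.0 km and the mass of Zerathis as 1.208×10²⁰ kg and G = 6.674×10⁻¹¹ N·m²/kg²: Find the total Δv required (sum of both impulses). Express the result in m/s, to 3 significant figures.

μ = GM = 6.674×10⁻¹¹ × 1.208×10²⁰ = 8.062×10⁹ m³/s².
r₁ = 188.0 + 28.11 = 216.11 km = 2.1611×10⁵ m.
r₂ = 188.0 + 2109 = 2297.0 km = 2.2970×10⁶ m.
Transfer ellipse a_t = (r₁ + r₂)/2 = 1.257×10⁶ m.
At r₁: circular v_c1 = √(μ/r₁) = 193.1 m/s; transfer-periapsis v_p = √[μ(2/r₁ − 1/a_t)] = 261.1 m/s.
Δv₁ = v_p − v_c1 = 68.00 m/s.
At r₂: circular v_c2 = √(μ/r₂) = 59.24 m/s; transfer-apoapsis v_a = √[μ(2/r₂ − 1/a_t)] = 24.57 m/s.
Δv₂ = v_c2 − v_a = 34.67 m/s.
Total Δv = Δv₁ + Δv₂ = 102.7 m/s.

Δv_total ≈ 103 m/s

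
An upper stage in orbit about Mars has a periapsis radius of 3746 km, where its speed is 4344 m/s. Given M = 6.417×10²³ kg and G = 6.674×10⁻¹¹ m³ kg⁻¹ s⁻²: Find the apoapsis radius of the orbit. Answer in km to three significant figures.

apoapsis radius ≈ 17700 km

μ = GM = 6.674×10⁻¹¹ × 6.417×10²³ = 4.283×10¹³ m³/s².
r_p = 3.746×10⁶ m.
Specific energy ε = v²/2 − μ/r = -1.998×10⁶ J/kg, so a = −μ/(2ε) = 1.072×10⁷ m.
The apsides satisfy r_p + r_a = 2a, so the apoapsis radius is 2a − r_p = 1.769×10⁷ m = 17694 km.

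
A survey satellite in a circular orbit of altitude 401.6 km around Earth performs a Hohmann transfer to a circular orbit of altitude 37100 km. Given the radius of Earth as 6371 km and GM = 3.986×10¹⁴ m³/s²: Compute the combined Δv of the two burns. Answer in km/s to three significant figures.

Δv_total ≈ 3.88 km/s

r₁ = 6371 + 401.6 = 6772.6 km = 6.7726×10⁶ m.
r₂ = 6371 + 37100 = 43471 km = 4.3471×10⁷ m.
Transfer ellipse a_t = (r₁ + r₂)/2 = 2.512×10⁷ m.
At r₁: circular v_c1 = √(μ/r₁) = 7672 m/s; transfer-perigee v_p = √[μ(2/r₁ − 1/a_t)] = 10090 m/s.
Δv₁ = v_p − v_c1 = 2420 m/s.
At r₂: circular v_c2 = √(μ/r₂) = 3028 m/s; transfer-apogee v_a = √[μ(2/r₂ − 1/a_t)] = 1572 m/s.
Δv₂ = v_c2 − v_a = 1456 m/s.
Total Δv = Δv₁ + Δv₂ = 3876 m/s = 3.876 km/s.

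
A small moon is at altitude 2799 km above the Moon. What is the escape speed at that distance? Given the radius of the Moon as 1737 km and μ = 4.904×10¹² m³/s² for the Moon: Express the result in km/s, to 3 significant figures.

r = 1737 + 2799 = 4536.0 km = 4.5360×10⁶ m.
Escape speed v_esc = √(2μ/r) = √(2 × 4.904×10¹² / 4.536×10⁶) = √(2.162×10⁶) = 1470 m/s.
= 1.470 km/s.

v_esc ≈ 1.47 km/s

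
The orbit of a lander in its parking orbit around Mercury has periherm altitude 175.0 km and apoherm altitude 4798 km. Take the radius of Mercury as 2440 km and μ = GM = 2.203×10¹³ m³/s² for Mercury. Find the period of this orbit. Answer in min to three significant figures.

T ≈ 244 min

r_p = 2440 + 175.0 = 2615.0 km = 2.6150×10⁶ m.
r_a = 2440 + 4798 = 7238.0 km = 7.2380×10⁶ m.
Semi-major axis a = (r_p + r_a)/2 = (2615.0 + 7238.0)/2 = 4926.5 km = 4.926×10⁶ m.
By Kepler's third law T = 2π√(a³/μ) = 2π × 2.330×10³ = 1.464×10⁴ s.
= 244.0 min.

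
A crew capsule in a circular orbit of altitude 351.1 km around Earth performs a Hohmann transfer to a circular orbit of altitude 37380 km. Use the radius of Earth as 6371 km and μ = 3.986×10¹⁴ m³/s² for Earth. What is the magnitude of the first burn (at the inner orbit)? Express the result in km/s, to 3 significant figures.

r₁ = 6371 + 351.1 = 6722.1 km = 6.7221×10⁶ m.
r₂ = 6371 + 37380 = 43751 km = 4.3751×10⁷ m.
Transfer ellipse a_t = (r₁ + r₂)/2 = 2.524×10⁷ m.
At r₁: circular v_c1 = √(μ/r₁) = 7700 m/s; transfer-perigee v_p = √[μ(2/r₁ − 1/a_t)] = 10140 m/s.
Δv₁ = v_p − v_c1 = 2439 m/s.
= 2.439 km/s.

Δv ≈ 2.44 km/s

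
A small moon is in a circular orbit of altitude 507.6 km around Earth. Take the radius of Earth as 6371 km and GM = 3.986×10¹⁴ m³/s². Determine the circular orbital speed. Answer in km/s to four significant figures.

v ≈ 7.612 km/s

r = 6371 + 507.6 = 6878.6 km = 6.8786×10⁶ m.
For a circular orbit v = √(μ/r) = √(3.986×10¹⁴ / 6.879×10⁶) = √(5.795×10⁷) = 7612 m/s.
That is 7.612 km/s.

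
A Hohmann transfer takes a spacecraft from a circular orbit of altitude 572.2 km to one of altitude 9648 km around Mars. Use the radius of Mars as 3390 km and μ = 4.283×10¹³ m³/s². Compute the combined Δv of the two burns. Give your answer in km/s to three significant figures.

Δv_total ≈ 1.36 km/s

r₁ = 3390 + 572.2 = 3962.2 km = 3.9622×10⁶ m.
r₂ = 3390 + 9648 = 13038 km = 1.3038×10⁷ m.
Transfer ellipse a_t = (r₁ + r₂)/2 = 8.500×10⁶ m.
At r₁: circular v_c1 = √(μ/r₁) = 3288 m/s; transfer-periapsis v_p = √[μ(2/r₁ − 1/a_t)] = 4072 m/s.
Δv₁ = v_p − v_c1 = 784.1 m/s.
At r₂: circular v_c2 = √(μ/r₂) = 1812 m/s; transfer-apoapsis v_a = √[μ(2/r₂ − 1/a_t)] = 1237 m/s.
Δv₂ = v_c2 − v_a = 575.0 m/s.
Total Δv = Δv₁ + Δv₂ = 1359 m/s = 1.359 km/s.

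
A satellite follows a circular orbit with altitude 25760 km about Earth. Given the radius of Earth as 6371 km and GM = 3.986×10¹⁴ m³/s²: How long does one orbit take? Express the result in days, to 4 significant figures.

T ≈ 0.6634 days

r = 6371 + 25760 = 32131 km = 3.2131×10⁷ m.
Kepler's third law: T = 2π√(r³/μ) = 2π√((3.213×10⁷)³ / 3.986×10¹⁴).
r³/μ = 8.322×10⁷ s², so T = 2π × 9.123×10³ = 5.732×10⁴ s.
Converting: 5.732×10⁴ s ÷ 86400 = 0.6634 days.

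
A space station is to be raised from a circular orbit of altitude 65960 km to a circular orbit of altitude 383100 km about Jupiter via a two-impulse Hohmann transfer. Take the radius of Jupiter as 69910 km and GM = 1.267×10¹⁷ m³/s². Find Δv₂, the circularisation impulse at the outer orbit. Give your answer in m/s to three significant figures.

Δv ≈ 5360 m/s

r₁ = 69910 + 65960 = 135870 km = 1.3587×10⁸ m.
r₂ = 69910 + 383100 = 453010 km = 4.5301×10⁸ m.
Transfer ellipse a_t = (r₁ + r₂)/2 = 2.944×10⁸ m.
At r₁: circular v_c1 = √(μ/r₁) = 30540 m/s; transfer-perijove v_p = √[μ(2/r₁ − 1/a_t)] = 37880 m/s.
At r₂: circular v_c2 = √(μ/r₂) = 16720 m/s; transfer-apojove v_a = √[μ(2/r₂ − 1/a_t)] = 11360 m/s.
Δv₂ = v_c2 − v_a = 5363 m/s.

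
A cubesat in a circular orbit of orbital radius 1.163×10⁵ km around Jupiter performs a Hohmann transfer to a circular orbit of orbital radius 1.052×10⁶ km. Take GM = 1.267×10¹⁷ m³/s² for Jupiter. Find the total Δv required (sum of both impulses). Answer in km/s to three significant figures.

r₁ = 1.163×10⁵ km = 1.163×10⁸ m.
r₂ = 1.052×10⁶ km = 1.052×10⁹ m.
Transfer ellipse a_t = (r₁ + r₂)/2 = 5.842×10⁸ m.
At r₁: circular v_c1 = √(μ/r₁) = 33010 m/s; transfer-perijove v_p = √[μ(2/r₁ − 1/a_t)] = 44290 m/s.
Δv₁ = v_p − v_c1 = 11290 m/s.
At r₂: circular v_c2 = √(μ/r₂) = 10970 m/s; transfer-apojove v_a = √[μ(2/r₂ − 1/a_t)] = 4897 m/s.
Δv₂ = v_c2 − v_a = 6078 m/s.
Total Δv = Δv₁ + Δv₂ = 17370 m/s = 17.37 km/s.

Δv_total ≈ 17.4 km/s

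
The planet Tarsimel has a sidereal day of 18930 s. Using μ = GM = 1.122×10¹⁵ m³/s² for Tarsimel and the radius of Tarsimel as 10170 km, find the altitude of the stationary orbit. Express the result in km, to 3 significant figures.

h_sync ≈ 11500 km

A synchronous orbit has period T, so by Kepler's third law a = (μT²/4π²)^(1/3).
μT²/4π² = 1.122×10¹⁵ × (1.893×10⁴)² / 39.48 = 1.018×10²² m³.
a = 2.168×10⁷ m = 21676 km.
Altitude h = a − R = 21676 − 10170 = 11506 km.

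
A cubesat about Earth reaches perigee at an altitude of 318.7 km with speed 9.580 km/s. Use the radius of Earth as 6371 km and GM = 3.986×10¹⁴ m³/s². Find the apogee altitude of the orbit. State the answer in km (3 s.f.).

apogee altitude ≈ 16000 km

r_p = 6371 + 318.7 = 6689.7 km = 6.690×10⁶ m.
Specific energy ε = v²/2 − μ/r = -1.370×10⁷ J/kg, so a = −μ/(2ε) = 1.455×10⁷ m.
The apsides satisfy r_p + r_a = 2a, so the apogee radius is 2a − r_p = 2.241×10⁷ m = 22414 km.
Apogee altitude = 22414 − 6371 = 16043 km.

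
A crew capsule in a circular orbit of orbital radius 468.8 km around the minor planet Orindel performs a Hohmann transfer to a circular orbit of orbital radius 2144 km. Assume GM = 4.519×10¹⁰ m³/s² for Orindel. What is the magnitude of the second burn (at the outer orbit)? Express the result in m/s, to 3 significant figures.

Δv ≈ 58.2 m/s

r₁ = 468.8 km = 4.688×10⁵ m.
r₂ = 2144 km = 2.144×10⁶ m.
Transfer ellipse a_t = (r₁ + r₂)/2 = 1.306×10⁶ m.
At r₁: circular v_c1 = √(μ/r₁) = 310.5 m/s; transfer-periapsis v_p = √[μ(2/r₁ − 1/a_t)] = 397.7 m/s.
At r₂: circular v_c2 = √(μ/r₂) = 145.2 m/s; transfer-apoapsis v_a = √[μ(2/r₂ − 1/a_t)] = 86.97 m/s.
Δv₂ = v_c2 − v_a = 58.21 m/s.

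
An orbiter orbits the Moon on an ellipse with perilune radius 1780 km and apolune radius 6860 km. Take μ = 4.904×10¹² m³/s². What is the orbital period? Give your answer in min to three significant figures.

Semi-major axis a = (r_p + r_a)/2 = (1780.0 + 6860.0)/2 = 4320.0 km = 4.320×10⁶ m.
By Kepler's third law T = 2π√(a³/μ) = 2π × 4.055×10³ = 2.548×10⁴ s.
= 424.6 min.

T ≈ 425 min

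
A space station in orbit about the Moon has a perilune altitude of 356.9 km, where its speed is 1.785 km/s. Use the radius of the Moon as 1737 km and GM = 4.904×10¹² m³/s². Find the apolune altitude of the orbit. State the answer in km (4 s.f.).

apolune altitude ≈ 2717 km

r_p = 1737 + 356.9 = 2093.9 km = 2.094×10⁶ m.
Specific energy ε = v²/2 − μ/r = -7.489×10⁵ J/kg, so a = −μ/(2ε) = 3.274×10⁶ m.
The apsides satisfy r_p + r_a = 2a, so the apolune radius is 2a − r_p = 4.454×10⁶ m = 4454.1 km.
Apolune altitude = 4454.1 − 1737 = 2717.1 km.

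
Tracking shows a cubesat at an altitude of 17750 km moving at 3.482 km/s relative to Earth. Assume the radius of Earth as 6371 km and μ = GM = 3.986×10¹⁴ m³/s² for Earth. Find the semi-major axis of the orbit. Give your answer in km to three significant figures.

a ≈ 19000 km

r = 6371 + 17750 = 24121 km = 2.412×10⁷ m.
Specific orbital energy ε = v²/2 − μ/r = (3482)²/2 − 3.986×10¹⁴/2.412×10⁷ = -1.046×10⁷ J/kg.
Since ε = −μ/(2a), a = −μ/(2ε) = 1.905×10⁷ m = 19048 km.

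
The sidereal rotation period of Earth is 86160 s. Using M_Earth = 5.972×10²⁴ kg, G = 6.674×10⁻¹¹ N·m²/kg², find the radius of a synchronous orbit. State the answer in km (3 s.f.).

μ = GM = 6.674×10⁻¹¹ × 5.972×10²⁴ = 3.986×10¹⁴ m³/s².
A synchronous orbit has period T, so by Kepler's third law a = (μT²/4π²)^(1/3).
μT²/4π² = 3.986×10¹⁴ × (8.616×10⁴)² / 39.48 = 7.495×10²² m³.
a = 4.216×10⁷ m = 42162 km.

r_sync ≈ 42200 km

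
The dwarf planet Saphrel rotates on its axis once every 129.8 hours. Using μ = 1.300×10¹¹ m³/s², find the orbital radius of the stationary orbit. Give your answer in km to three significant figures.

r_sync ≈ 8960 km

T = 129.8 hours = 4.673×10⁵ s.
A synchronous orbit has period T, so by Kepler's third law a = (μT²/4π²)^(1/3).
μT²/4π² = 1.300×10¹¹ × (4.673×10⁵)² / 39.48 = 7.190×10²⁰ m³.
a = 8.959×10⁶ m = 8958.7 km.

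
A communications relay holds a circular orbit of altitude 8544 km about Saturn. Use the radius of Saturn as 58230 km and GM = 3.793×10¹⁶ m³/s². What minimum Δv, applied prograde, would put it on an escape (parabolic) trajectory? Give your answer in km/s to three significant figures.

Δv ≈ 9.87 km/s

r = 58230 + 8544 = 66774 km = 6.6774×10⁷ m.
Circular speed v_c = √(μ/r) = 23830 m/s.
Escape speed v_esc = √(2μ/r) = √2 × v_c = 33710 m/s.
Δv = v_esc − v_c = 9872 m/s = 9.872 km/s.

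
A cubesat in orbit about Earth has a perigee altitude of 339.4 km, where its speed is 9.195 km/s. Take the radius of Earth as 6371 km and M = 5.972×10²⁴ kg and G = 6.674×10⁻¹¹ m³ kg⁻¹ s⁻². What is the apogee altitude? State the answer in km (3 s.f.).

apogee altitude ≈ 10200 km

μ = GM = 6.674×10⁻¹¹ × 5.972×10²⁴ = 3.986×10¹⁴ m³/s².
r_p = 6371 + 339.4 = 6710.4 km = 6.710×10⁶ m.
Specific energy ε = v²/2 − μ/r = -1.712×10⁷ J/kg, so a = −μ/(2ε) = 1.164×10⁷ m.
The apsides satisfy r_p + r_a = 2a, so the apogee radius is 2a − r_p = 1.657×10⁷ m = 16568 km.
Apogee altitude = 16568 − 6371 = 10197 km.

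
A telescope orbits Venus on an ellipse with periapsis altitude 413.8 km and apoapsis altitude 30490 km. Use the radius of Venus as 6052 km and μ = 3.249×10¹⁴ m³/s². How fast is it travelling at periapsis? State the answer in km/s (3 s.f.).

r_p = 6052 + 413.8 = 6465.8 km = 6.4658×10⁶ m.
r_a = 6052 + 30490 = 36542 km = 3.6542×10⁷ m.
Semi-major axis a = (r_p + r_a)/2 = 21504 km = 2.150×10⁷ m.
Vis-viva: v² = μ(2/r − 1/a) = 3.249×10¹⁴ × (3.093×10⁻⁷ − 4.650×10⁻⁸) = 8.539×10⁷ m²/s².
v = 9241 m/s = 9.241 km/s.

v ≈ 9.24 km/s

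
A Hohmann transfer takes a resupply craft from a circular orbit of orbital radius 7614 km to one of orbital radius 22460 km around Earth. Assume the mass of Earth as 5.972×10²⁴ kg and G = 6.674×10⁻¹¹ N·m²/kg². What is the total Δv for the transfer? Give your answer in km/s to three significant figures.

Δv_total ≈ 2.82 km/s

μ = GM = 6.674×10⁻¹¹ × 5.972×10²⁴ = 3.986×10¹⁴ m³/s².
r₁ = 7614 km = 7.614×10⁶ m.
r₂ = 22460 km = 2.246×10⁷ m.
Transfer ellipse a_t = (r₁ + r₂)/2 = 1.504×10⁷ m.
At r₁: circular v_c1 = √(μ/r₁) = 7235 m/s; transfer-perigee v_p = √[μ(2/r₁ − 1/a_t)] = 8842 m/s.
Δv₁ = v_p − v_c1 = 1607 m/s.
At r₂: circular v_c2 = √(μ/r₂) = 4213 m/s; transfer-apogee v_a = √[μ(2/r₂ − 1/a_t)] = 2998 m/s.
Δv₂ = v_c2 − v_a = 1215 m/s.
Total Δv = Δv₁ + Δv₂ = 2822 m/s = 2.822 km/s.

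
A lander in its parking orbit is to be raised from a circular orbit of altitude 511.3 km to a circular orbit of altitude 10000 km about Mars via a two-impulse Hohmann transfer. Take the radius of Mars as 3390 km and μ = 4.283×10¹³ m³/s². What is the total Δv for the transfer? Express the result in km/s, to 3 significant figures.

r₁ = 3390 + 511.3 = 3901.3 km = 3.9013×10⁶ m.
r₂ = 3390 + 10000 = 13390 km = 1.3390×10⁷ m.
Transfer ellipse a_t = (r₁ + r₂)/2 = 8.646×10⁶ m.
At r₁: circular v_c1 = √(μ/r₁) = 3313 m/s; transfer-periapsis v_p = √[μ(2/r₁ − 1/a_t)] = 4123 m/s.
Δv₁ = v_p − v_c1 = 810.1 m/s.
At r₂: circular v_c2 = √(μ/r₂) = 1788 m/s; transfer-apoapsis v_a = √[μ(2/r₂ − 1/a_t)] = 1201 m/s.
Δv₂ = v_c2 − v_a = 587.1 m/s.
Total Δv = Δv₁ + Δv₂ = 1397 m/s = 1.397 km/s.

Δv_total ≈ 1.40 km/s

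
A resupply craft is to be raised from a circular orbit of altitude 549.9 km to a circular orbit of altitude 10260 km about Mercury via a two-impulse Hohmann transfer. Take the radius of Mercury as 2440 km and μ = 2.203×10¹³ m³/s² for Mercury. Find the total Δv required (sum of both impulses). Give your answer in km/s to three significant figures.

Δv_total ≈ 1.24 km/s

r₁ = 2440 + 549.9 = 2989.9 km = 2.9899×10⁶ m.
r₂ = 2440 + 10260 = 12700 km = 1.2700×10⁷ m.
Transfer ellipse a_t = (r₁ + r₂)/2 = 7.845×10⁶ m.
At r₁: circular v_c1 = √(μ/r₁) = 2714 m/s; transfer-periherm v_p = √[μ(2/r₁ − 1/a_t)] = 3454 m/s.
Δv₁ = v_p − v_c1 = 739.3 m/s.
At r₂: circular v_c2 = √(μ/r₂) = 1317 m/s; transfer-apoherm v_a = √[μ(2/r₂ − 1/a_t)] = 813.1 m/s.
Δv₂ = v_c2 − v_a = 504.0 m/s.
Total Δv = Δv₁ + Δv₂ = 1243 m/s = 1.243 km/s.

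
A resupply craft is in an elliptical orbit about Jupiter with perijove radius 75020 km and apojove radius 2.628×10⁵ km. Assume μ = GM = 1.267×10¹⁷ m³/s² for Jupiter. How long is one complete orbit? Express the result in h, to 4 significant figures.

T ≈ 10.76 h

Semi-major axis a = (r_p + r_a)/2 = (75020 + 2.6280×10⁵)/2 = 1.6891×10⁵ km = 1.689×10⁸ m.
By Kepler's third law T = 2π√(a³/μ) = 2π × 6.167×10³ = 3.875×10⁴ s.
= 10.76 h.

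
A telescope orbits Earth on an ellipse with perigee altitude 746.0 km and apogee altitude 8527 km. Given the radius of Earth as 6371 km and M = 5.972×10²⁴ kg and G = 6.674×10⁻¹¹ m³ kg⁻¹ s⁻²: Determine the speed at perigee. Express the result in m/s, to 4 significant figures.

μ = GM = 6.674×10⁻¹¹ × 5.972×10²⁴ = 3.986×10¹⁴ m³/s².
r_p = 6371 + 746.0 = 7117.0 km = 7.1170×10⁶ m.
r_a = 6371 + 8527 = 14898 km = 1.4898×10⁷ m.
Semi-major axis a = (r_p + r_a)/2 = 11008 km = 1.101×10⁷ m.
Vis-viva: v² = μ(2/r − 1/a) = 3.986×10¹⁴ × (2.810×10⁻⁷ − 9.085×10⁻⁸) = 7.580×10⁷ m²/s².
v = 8706 m/s.

v ≈ 8706 m/s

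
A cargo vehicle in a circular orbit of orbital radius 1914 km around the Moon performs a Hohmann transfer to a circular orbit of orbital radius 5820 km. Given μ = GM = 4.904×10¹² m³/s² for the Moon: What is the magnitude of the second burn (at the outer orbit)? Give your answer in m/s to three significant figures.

r₁ = 1914 km = 1.914×10⁶ m.
r₂ = 5820 km = 5.820×10⁶ m.
Transfer ellipse a_t = (r₁ + r₂)/2 = 3.867×10⁶ m.
At r₁: circular v_c1 = √(μ/r₁) = 1601 m/s; transfer-perilune v_p = √[μ(2/r₁ − 1/a_t)] = 1964 m/s.
At r₂: circular v_c2 = √(μ/r₂) = 917.9 m/s; transfer-apolune v_a = √[μ(2/r₂ − 1/a_t)] = 645.8 m/s.
Δv₂ = v_c2 − v_a = 272.1 m/s.

Δv ≈ 272 m/s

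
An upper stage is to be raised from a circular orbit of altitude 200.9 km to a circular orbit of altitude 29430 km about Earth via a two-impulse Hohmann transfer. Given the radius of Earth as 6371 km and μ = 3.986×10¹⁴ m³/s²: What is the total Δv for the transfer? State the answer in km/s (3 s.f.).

r₁ = 6371 + 200.9 = 6571.9 km = 6.5719×10⁶ m.
r₂ = 6371 + 29430 = 35801 km = 3.5801×10⁷ m.
Transfer ellipse a_t = (r₁ + r₂)/2 = 2.119×10⁷ m.
At r₁: circular v_c1 = √(μ/r₁) = 7788 m/s; transfer-perigee v_p = √[μ(2/r₁ − 1/a_t)] = 10120 m/s.
Δv₁ = v_p − v_c1 = 2336 m/s.
At r₂: circular v_c2 = √(μ/r₂) = 3337 m/s; transfer-apogee v_a = √[μ(2/r₂ − 1/a_t)] = 1858 m/s.
Δv₂ = v_c2 − v_a = 1478 m/s.
Total Δv = Δv₁ + Δv₂ = 3814 m/s = 3.814 km/s.

Δv_total ≈ 3.81 km/s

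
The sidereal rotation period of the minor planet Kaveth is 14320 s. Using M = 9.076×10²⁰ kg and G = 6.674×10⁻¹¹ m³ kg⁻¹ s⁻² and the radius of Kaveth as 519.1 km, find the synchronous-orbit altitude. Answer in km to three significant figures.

h_sync ≈ 161 km

μ = GM = 6.674×10⁻¹¹ × 9.076×10²⁰ = 6.057×10¹⁰ m³/s².
A synchronous orbit has period T, so by Kepler's third law a = (μT²/4π²)^(1/3).
μT²/4π² = 6.057×10¹⁰ × (1.432×10⁴)² / 39.48 = 3.146×10¹⁷ m³.
a = 6.801×10⁵ m = 680.15 km.
Altitude h = a − R = 680.15 − 519.1 = 161.05 km.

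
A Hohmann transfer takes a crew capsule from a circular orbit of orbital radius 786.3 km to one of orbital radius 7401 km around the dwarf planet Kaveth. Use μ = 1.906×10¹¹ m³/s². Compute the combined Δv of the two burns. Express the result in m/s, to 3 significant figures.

Δv_total ≈ 260 m/s

r₁ = 786.3 km = 7.863×10⁵ m.
r₂ = 7401 km = 7.401×10⁶ m.
Transfer ellipse a_t = (r₁ + r₂)/2 = 4.094×10⁶ m.
At r₁: circular v_c1 = √(μ/r₁) = 492.3 m/s; transfer-periapsis v_p = √[μ(2/r₁ − 1/a_t)] = 662.0 m/s.
Δv₁ = v_p − v_c1 = 169.7 m/s.
At r₂: circular v_c2 = √(μ/r₂) = 160.5 m/s; transfer-apoapsis v_a = √[μ(2/r₂ − 1/a_t)] = 70.33 m/s.
Δv₂ = v_c2 − v_a = 90.15 m/s.
Total Δv = Δv₁ + Δv₂ = 259.8 m/s.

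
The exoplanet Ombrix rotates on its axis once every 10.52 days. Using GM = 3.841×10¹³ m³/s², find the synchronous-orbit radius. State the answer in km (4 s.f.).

T = 10.52 days = 9.089×10⁵ s.
A synchronous orbit has period T, so by Kepler's third law a = (μT²/4π²)^(1/3).
μT²/4π² = 3.841×10¹³ × (9.089×10⁵)² / 39.48 = 8.038×10²³ m³.
a = 9.298×10⁷ m = 92978 km.

r_sync ≈ 92980 km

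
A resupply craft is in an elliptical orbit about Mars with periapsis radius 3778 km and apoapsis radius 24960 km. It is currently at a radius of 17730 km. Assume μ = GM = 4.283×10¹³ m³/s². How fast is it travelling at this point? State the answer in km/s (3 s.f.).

Semi-major axis a = (r_p + r_a)/2 = 14369 km = 1.437×10⁷ m.
Vis-viva: v² = μ(2/r − 1/a) = 4.283×10¹³ × (1.128×10⁻⁷ − 6.959×10⁻⁸) = 1.851×10⁶ m²/s².
v = 1360 m/s = 1.360 km/s.

v ≈ 1.36 km/s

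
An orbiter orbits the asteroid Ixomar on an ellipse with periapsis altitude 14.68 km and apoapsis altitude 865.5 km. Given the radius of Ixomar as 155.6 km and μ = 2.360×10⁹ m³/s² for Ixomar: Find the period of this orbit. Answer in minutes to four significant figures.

r_p = 155.6 + 14.68 = 170.28 km = 1.7028×10⁵ m.
r_a = 155.6 + 865.5 = 1021.1 km = 1.0211×10⁶ m.
Semi-major axis a = (r_p + r_a)/2 = (170.28 + 1021.1)/2 = 595.69 km = 5.957×10⁵ m.
By Kepler's third law T = 2π√(a³/μ) = 2π × 9.464×10³ = 5.946×10⁴ s.
= 991.1 minutes.

T ≈ 991.1 minutes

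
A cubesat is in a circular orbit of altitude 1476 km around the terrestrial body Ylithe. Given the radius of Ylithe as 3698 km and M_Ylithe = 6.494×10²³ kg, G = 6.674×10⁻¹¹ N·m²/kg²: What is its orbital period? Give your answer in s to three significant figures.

μ = GM = 6.674×10⁻¹¹ × 6.494×10²³ = 4.334×10¹³ m³/s².
r = 3698 + 1476 = 5174.0 km = 5.1740×10⁶ m.
Kepler's third law: T = 2π√(r³/μ) = 2π√((5.174×10⁶)³ / 4.334×10¹³).
r³/μ = 3.196×10⁶ s², so T = 2π × 1.788×10³ = 1.123×10⁴ s.

T ≈ 11200 s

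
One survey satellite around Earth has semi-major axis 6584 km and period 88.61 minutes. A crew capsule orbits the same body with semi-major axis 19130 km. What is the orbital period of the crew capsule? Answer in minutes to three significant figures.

T₂ ≈ 439 minutes

Kepler's third law: T² ∝ a³, so T₂ = T₁ (a₂/a₁)^(3/2).
a₂/a₁ = 2.906, (a₂/a₁)^(3/2) = 4.953.
T₂ = 88.61 × 4.953 = 438.9 minutes.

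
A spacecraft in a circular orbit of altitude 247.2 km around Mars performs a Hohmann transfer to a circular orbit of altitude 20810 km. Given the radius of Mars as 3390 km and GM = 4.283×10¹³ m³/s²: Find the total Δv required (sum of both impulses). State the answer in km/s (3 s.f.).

Δv_total ≈ 1.74 km/s

r₁ = 3390 + 247.2 = 3637.2 km = 3.6372×10⁶ m.
r₂ = 3390 + 20810 = 24200 km = 2.4200×10⁷ m.
Transfer ellipse a_t = (r₁ + r₂)/2 = 1.392×10⁷ m.
At r₁: circular v_c1 = √(μ/r₁) = 3432 m/s; transfer-periapsis v_p = √[μ(2/r₁ − 1/a_t)] = 4525 m/s.
Δv₁ = v_p − v_c1 = 1093 m/s.
At r₂: circular v_c2 = √(μ/r₂) = 1330 m/s; transfer-apoapsis v_a = √[μ(2/r₂ − 1/a_t)] = 680.1 m/s.
Δv₂ = v_c2 − v_a = 650.3 m/s.
Total Δv = Δv₁ + Δv₂ = 1744 m/s = 1.744 km/s.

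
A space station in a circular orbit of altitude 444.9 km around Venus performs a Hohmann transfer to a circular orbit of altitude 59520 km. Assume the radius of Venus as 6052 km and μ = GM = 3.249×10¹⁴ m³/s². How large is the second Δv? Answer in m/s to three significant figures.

Δv ≈ 1280 m/s

r₁ = 6052 + 444.9 = 6496.9 km = 6.4969×10⁶ m.
r₂ = 6052 + 59520 = 65572 km = 6.5572×10⁷ m.
Transfer ellipse a_t = (r₁ + r₂)/2 = 3.603×10⁷ m.
At r₁: circular v_c1 = √(μ/r₁) = 7072 m/s; transfer-periapsis v_p = √[μ(2/r₁ − 1/a_t)] = 9539 m/s.
At r₂: circular v_c2 = √(μ/r₂) = 2226 m/s; transfer-apoapsis v_a = √[μ(2/r₂ − 1/a_t)] = 945.2 m/s.
Δv₂ = v_c2 − v_a = 1281 m/s.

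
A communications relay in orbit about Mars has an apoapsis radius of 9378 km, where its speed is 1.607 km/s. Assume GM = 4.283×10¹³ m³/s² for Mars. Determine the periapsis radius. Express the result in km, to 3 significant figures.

periapsis radius ≈ 3700 km

r_a = 9.378×10⁶ m.
Specific energy ε = v²/2 − μ/r = -3.276×10⁶ J/kg, so a = −μ/(2ε) = 6.537×10⁶ m.
The apsides satisfy r_p + r_a = 2a, so the periapsis radius is 2a − r_a = 3.696×10⁶ m = 3696.5 km.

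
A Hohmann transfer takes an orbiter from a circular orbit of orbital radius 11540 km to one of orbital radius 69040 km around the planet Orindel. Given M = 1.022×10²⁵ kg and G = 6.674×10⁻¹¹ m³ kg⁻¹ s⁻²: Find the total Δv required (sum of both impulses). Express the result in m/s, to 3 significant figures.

Δv_total ≈ 3840 m/s

μ = GM = 6.674×10⁻¹¹ × 1.022×10²⁵ = 6.821×10¹⁴ m³/s².
r₁ = 11540 km = 1.154×10⁷ m.
r₂ = 69040 km = 6.904×10⁷ m.
Transfer ellipse a_t = (r₁ + r₂)/2 = 4.029×10⁷ m.
At r₁: circular v_c1 = √(μ/r₁) = 7688 m/s; transfer-periapsis v_p = √[μ(2/r₁ − 1/a_t)] = 10060 m/s.
Δv₁ = v_p − v_c1 = 2376 m/s.
At r₂: circular v_c2 = √(μ/r₂) = 3143 m/s; transfer-apoapsis v_a = √[μ(2/r₂ − 1/a_t)] = 1682 m/s.
Δv₂ = v_c2 − v_a = 1461 m/s.
Total Δv = Δv₁ + Δv₂ = 3837 m/s.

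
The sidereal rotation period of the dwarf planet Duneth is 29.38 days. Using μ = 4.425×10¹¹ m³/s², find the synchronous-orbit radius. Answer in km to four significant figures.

T = 29.38 days = 2.538×10⁶ s.
A synchronous orbit has period T, so by Kepler's third law a = (μT²/4π²)^(1/3).
μT²/4π² = 4.425×10¹¹ × (2.538×10⁶)² / 39.48 = 7.222×10²² m³.
a = 4.164×10⁷ m = 41645 km.

r_sync ≈ 41640 km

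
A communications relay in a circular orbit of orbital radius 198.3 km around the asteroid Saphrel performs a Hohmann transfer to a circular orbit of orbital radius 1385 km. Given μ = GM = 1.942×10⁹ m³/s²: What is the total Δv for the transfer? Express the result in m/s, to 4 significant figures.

Δv_total ≈ 50.64 m/s

r₁ = 198.3 km = 1.983×10⁵ m.
r₂ = 1385 km = 1.385×10⁶ m.
Transfer ellipse a_t = (r₁ + r₂)/2 = 7.916×10⁵ m.
At r₁: circular v_c1 = √(μ/r₁) = 98.96 m/s; transfer-periapsis v_p = √[μ(2/r₁ − 1/a_t)] = 130.9 m/s.
Δv₁ = v_p − v_c1 = 31.93 m/s.
At r₂: circular v_c2 = √(μ/r₂) = 37.45 m/s; transfer-apoapsis v_a = √[μ(2/r₂ − 1/a_t)] = 18.74 m/s.
Δv₂ = v_c2 − v_a = 18.70 m/s.
Total Δv = Δv₁ + Δv₂ = 50.64 m/s.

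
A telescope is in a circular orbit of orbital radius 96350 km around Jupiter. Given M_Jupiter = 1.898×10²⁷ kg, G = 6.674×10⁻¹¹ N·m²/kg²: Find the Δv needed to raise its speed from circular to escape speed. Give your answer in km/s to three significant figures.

Δv ≈ 15.0 km/s

μ = GM = 6.674×10⁻¹¹ × 1.898×10²⁷ = 1.267×10¹⁷ m³/s².
r = 96350 km = 9.635×10⁷ m.
Circular speed v_c = √(μ/r) = 36260 m/s.
Escape speed v_esc = √(2μ/r) = √2 × v_c = 51280 m/s.
Δv = v_esc − v_c = 15020 m/s = 15.02 km/s.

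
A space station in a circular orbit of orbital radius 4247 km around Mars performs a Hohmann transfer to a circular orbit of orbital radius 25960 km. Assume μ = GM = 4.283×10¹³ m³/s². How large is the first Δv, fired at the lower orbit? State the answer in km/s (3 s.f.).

r₁ = 4247 km = 4.247×10⁶ m.
r₂ = 25960 km = 2.596×10⁷ m.
Transfer ellipse a_t = (r₁ + r₂)/2 = 1.510×10⁷ m.
At r₁: circular v_c1 = √(μ/r₁) = 3176 m/s; transfer-periapsis v_p = √[μ(2/r₁ − 1/a_t)] = 4163 m/s.
Δv₁ = v_p − v_c1 = 987.7 m/s.
= 0.9877 km/s.

Δv ≈ 0.988 km/s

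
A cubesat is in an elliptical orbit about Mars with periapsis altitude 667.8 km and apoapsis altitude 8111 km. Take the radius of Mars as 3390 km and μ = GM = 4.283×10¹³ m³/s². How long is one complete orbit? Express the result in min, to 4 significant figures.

T ≈ 347.2 min

r_p = 3390 + 667.8 = 4057.8 km = 4.0578×10⁶ m.
r_a = 3390 + 8111 = 11501 km = 1.1501×10⁷ m.
Semi-major axis a = (r_p + r_a)/2 = (4057.8 + 11501)/2 = 7779.4 km = 7.779×10⁶ m.
By Kepler's third law T = 2π√(a³/μ) = 2π × 3.315×10³ = 2.083×10⁴ s.
= 347.2 min.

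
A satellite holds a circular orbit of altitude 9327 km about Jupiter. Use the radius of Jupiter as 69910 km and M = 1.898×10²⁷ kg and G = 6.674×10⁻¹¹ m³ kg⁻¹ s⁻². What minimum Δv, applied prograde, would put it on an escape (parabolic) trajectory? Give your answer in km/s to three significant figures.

μ = GM = 6.674×10⁻¹¹ × 1.898×10²⁷ = 1.267×10¹⁷ m³/s².
r = 69910 + 9327 = 79237 km = 7.9237×10⁷ m.
Circular speed v_c = √(μ/r) = 39980 m/s.
Escape speed v_esc = √(2μ/r) = √2 × v_c = 56540 m/s.
Δv = v_esc − v_c = 16560 m/s = 16.56 km/s.

Δv ≈ 16.6 km/s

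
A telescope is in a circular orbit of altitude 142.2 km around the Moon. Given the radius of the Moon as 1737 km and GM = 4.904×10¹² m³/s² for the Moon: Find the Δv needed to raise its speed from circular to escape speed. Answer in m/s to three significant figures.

Δv ≈ 669 m/s

r = 1737 + 142.2 = 1879.2 km = 1.8792×10⁶ m.
Circular speed v_c = √(μ/r) = 1615 m/s.
Escape speed v_esc = √(2μ/r) = √2 × v_c = 2285 m/s.
Δv = v_esc − v_c = 669.1 m/s.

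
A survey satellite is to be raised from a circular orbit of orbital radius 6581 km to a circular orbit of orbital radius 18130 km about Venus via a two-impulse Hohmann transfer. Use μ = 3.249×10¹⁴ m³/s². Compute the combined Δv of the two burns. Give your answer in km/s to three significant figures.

r₁ = 6581 km = 6.581×10⁶ m.
r₂ = 18130 km = 1.813×10⁷ m.
Transfer ellipse a_t = (r₁ + r₂)/2 = 1.236×10⁷ m.
At r₁: circular v_c1 = √(μ/r₁) = 7026 m/s; transfer-periapsis v_p = √[μ(2/r₁ − 1/a_t)] = 8511 m/s.
Δv₁ = v_p − v_c1 = 1485 m/s.
At r₂: circular v_c2 = √(μ/r₂) = 4233 m/s; transfer-apoapsis v_a = √[μ(2/r₂ − 1/a_t)] = 3090 m/s.
Δv₂ = v_c2 − v_a = 1144 m/s.
Total Δv = Δv₁ + Δv₂ = 2629 m/s = 2.629 km/s.

Δv_total ≈ 2.63 km/s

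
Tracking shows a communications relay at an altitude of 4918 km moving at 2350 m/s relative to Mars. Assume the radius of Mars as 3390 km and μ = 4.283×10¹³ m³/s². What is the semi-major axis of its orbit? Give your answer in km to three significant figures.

a ≈ 8950 km

r = 3390 + 4918 = 8308.0 km = 8.308×10⁶ m.
Vis-viva rearranged: 1/a = 2/r − v²/μ = 2.407×10⁻⁷ − 1.289×10⁻⁷ = 1.118×10⁻⁷ m⁻¹.
a = 8.945×10⁶ m = 8945.2 km.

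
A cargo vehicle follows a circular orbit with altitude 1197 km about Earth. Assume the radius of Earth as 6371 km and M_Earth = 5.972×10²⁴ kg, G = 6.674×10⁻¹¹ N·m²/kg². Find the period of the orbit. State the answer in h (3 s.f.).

T ≈ 1.82 h

μ = GM = 6.674×10⁻¹¹ × 5.972×10²⁴ = 3.986×10¹⁴ m³/s².
r = 6371 + 1197 = 7568.0 km = 7.5680×10⁶ m.
Kepler's third law: T = 2π√(r³/μ) = 2π√((7.568×10⁶)³ / 3.986×10¹⁴).
r³/μ = 1.088×10⁶ s², so T = 2π × 1.043×10³ = 6.552×10³ s.
Converting: 6.552×10³ s ÷ 3600 = 1.820 h.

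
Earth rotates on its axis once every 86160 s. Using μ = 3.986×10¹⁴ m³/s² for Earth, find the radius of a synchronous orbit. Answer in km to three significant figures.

r_sync ≈ 42200 km

A synchronous orbit has period T, so by Kepler's third law a = (μT²/4π²)^(1/3).
μT²/4π² = 3.986×10¹⁴ × (8.616×10⁴)² / 39.48 = 7.495×10²² m³.
a = 4.216×10⁷ m = 42163 km.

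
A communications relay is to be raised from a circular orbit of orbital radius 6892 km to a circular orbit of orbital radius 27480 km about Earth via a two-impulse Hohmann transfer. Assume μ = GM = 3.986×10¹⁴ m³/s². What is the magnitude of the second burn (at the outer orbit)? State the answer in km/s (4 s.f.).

r₁ = 6892 km = 6.892×10⁶ m.
r₂ = 27480 km = 2.748×10⁷ m.
Transfer ellipse a_t = (r₁ + r₂)/2 = 1.719×10⁷ m.
At r₁: circular v_c1 = √(μ/r₁) = 7605 m/s; transfer-perigee v_p = √[μ(2/r₁ − 1/a_t)] = 9616 m/s.
At r₂: circular v_c2 = √(μ/r₂) = 3809 m/s; transfer-apogee v_a = √[μ(2/r₂ − 1/a_t)] = 2412 m/s.
Δv₂ = v_c2 − v_a = 1397 m/s.
= 1.397 km/s.

Δv ≈ 1.397 km/s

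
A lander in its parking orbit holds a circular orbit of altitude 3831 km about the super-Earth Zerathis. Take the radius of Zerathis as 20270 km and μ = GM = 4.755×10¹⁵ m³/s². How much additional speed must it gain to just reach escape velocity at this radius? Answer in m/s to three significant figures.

r = 20270 + 3831 = 24101 km = 2.4101×10⁷ m.
Circular speed v_c = √(μ/r) = 14050 m/s.
Escape speed v_esc = √(2μ/r) = √2 × v_c = 19860 m/s.
Δv = v_esc − v_c = 5818 m/s.

Δv ≈ 5820 m/s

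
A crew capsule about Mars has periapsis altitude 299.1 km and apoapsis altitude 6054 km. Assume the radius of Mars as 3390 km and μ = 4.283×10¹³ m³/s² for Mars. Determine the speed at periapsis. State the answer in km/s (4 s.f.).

v ≈ 4.086 km/s

r_p = 3390 + 299.1 = 3689.1 km = 3.6891×10⁶ m.
r_a = 3390 + 6054 = 9444.0 km = 9.4440×10⁶ m.
Semi-major axis a = (r_p + r_a)/2 = 6566.6 km = 6.567×10⁶ m.
Vis-viva: v² = μ(2/r − 1/a) = 4.283×10¹³ × (5.421×10⁻⁷ − 1.523×10⁻⁷) = 1.670×10⁷ m²/s².
v = 4086 m/s = 4.086 km/s.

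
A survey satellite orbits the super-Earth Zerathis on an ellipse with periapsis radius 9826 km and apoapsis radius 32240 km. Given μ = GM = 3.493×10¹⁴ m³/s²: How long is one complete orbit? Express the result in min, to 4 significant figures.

Semi-major axis a = (r_p + r_a)/2 = (9826.0 + 32240)/2 = 21033 km = 2.103×10⁷ m.
By Kepler's third law T = 2π√(a³/μ) = 2π × 5.161×10³ = 3.243×10⁴ s.
= 540.5 min.

T ≈ 540.5 min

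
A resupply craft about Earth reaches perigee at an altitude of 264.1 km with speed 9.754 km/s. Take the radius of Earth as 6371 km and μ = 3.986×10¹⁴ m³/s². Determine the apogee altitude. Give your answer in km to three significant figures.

apogee altitude ≈ 18900 km

r_p = 6371 + 264.1 = 6635.1 km = 6.635×10⁶ m.
Specific energy ε = v²/2 − μ/r = -1.250×10⁷ J/kg, so a = −μ/(2ε) = 1.594×10⁷ m.
The apsides satisfy r_p + r_a = 2a, so the apogee radius is 2a − r_p = 2.524×10⁷ m = 25242 km.
Apogee altitude = 25242 − 6371 = 18871 km.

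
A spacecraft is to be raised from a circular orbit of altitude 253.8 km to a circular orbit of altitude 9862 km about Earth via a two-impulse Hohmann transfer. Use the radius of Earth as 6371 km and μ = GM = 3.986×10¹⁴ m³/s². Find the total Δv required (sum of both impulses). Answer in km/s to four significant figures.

Δv_total ≈ 2.670 km/s

r₁ = 6371 + 253.8 = 6624.8 km = 6.6248×10⁶ m.
r₂ = 6371 + 9862 = 16233 km = 1.6233×10⁷ m.
Transfer ellipse a_t = (r₁ + r₂)/2 = 1.143×10⁷ m.
At r₁: circular v_c1 = √(μ/r₁) = 7757 m/s; transfer-perigee v_p = √[μ(2/r₁ − 1/a_t)] = 9244 m/s.
Δv₁ = v_p − v_c1 = 1488 m/s.
At r₂: circular v_c2 = √(μ/r₂) = 4955 m/s; transfer-apogee v_a = √[μ(2/r₂ − 1/a_t)] = 3773 m/s.
Δv₂ = v_c2 − v_a = 1183 m/s.
Total Δv = Δv₁ + Δv₂ = 2670 m/s = 2.670 km/s.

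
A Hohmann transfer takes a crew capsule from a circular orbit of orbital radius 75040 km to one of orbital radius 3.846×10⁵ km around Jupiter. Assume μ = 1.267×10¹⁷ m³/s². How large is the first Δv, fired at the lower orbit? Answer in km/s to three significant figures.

r₁ = 75040 km = 7.504×10⁷ m.
r₂ = 3.846×10⁵ km = 3.846×10⁸ m.
Transfer ellipse a_t = (r₁ + r₂)/2 = 2.298×10⁸ m.
At r₁: circular v_c1 = √(μ/r₁) = 41090 m/s; transfer-perijove v_p = √[μ(2/r₁ − 1/a_t)] = 53160 m/s.
Δv₁ = v_p − v_c1 = 12070 m/s.
= 12.07 km/s.

Δv ≈ 12.1 km/s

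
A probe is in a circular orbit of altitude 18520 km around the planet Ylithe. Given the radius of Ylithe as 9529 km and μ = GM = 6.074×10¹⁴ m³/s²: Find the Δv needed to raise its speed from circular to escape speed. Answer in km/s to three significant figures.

r = 9529 + 18520 = 28049 km = 2.8049×10⁷ m.
Circular speed v_c = √(μ/r) = 4653 m/s.
Escape speed v_esc = √(2μ/r) = √2 × v_c = 6581 m/s.
Δv = v_esc − v_c = 1928 m/s = 1.928 km/s.

Δv ≈ 1.93 km/s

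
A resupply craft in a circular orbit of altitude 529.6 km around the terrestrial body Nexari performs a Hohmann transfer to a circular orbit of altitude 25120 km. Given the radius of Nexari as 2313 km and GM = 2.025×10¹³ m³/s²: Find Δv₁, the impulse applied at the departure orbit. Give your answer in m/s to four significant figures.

Δv ≈ 924.0 m/s

r₁ = 2313 + 529.6 = 2842.6 km = 2.8426×10⁶ m.
r₂ = 2313 + 25120 = 27433 km = 2.7433×10⁷ m.
Transfer ellipse a_t = (r₁ + r₂)/2 = 1.514×10⁷ m.
At r₁: circular v_c1 = √(μ/r₁) = 2669 m/s; transfer-periapsis v_p = √[μ(2/r₁ − 1/a_t)] = 3593 m/s.
Δv₁ = v_p − v_c1 = 924.0 m/s.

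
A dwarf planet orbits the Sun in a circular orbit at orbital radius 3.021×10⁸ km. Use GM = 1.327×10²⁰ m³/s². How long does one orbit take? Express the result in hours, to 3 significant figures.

r = 3.021×10⁸ km = 3.021×10¹¹ m.
Kepler's third law: T = 2π√(r³/μ) = 2π√((3.021×10¹¹)³ / 1.327×10²⁰).
r³/μ = 2.078×10¹⁴ s², so T = 2π × 1.441×10⁷ = 9.057×10⁷ s.
Converting: 9.057×10⁷ s ÷ 3600 = 25160 hours.

T ≈ 25200 hours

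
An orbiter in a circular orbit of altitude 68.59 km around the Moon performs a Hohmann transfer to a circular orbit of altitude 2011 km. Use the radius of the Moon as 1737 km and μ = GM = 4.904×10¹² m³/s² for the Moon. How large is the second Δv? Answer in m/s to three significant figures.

Δv ≈ 221 m/s

r₁ = 1737 + 68.59 = 1805.6 km = 1.8056×10⁶ m.
r₂ = 1737 + 2011 = 3748.0 km = 3.7480×10⁶ m.
Transfer ellipse a_t = (r₁ + r₂)/2 = 2.777×10⁶ m.
At r₁: circular v_c1 = √(μ/r₁) = 1648 m/s; transfer-perilune v_p = √[μ(2/r₁ − 1/a_t)] = 1915 m/s.
At r₂: circular v_c2 = √(μ/r₂) = 1144 m/s; transfer-apolune v_a = √[μ(2/r₂ − 1/a_t)] = 922.4 m/s.
Δv₂ = v_c2 − v_a = 221.5 m/s.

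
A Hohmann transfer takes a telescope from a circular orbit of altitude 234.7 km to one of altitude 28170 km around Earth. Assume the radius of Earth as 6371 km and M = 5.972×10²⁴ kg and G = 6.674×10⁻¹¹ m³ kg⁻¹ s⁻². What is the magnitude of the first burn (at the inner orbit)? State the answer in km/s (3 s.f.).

Δv ≈ 2.30 km/s

μ = GM = 6.674×10⁻¹¹ × 5.972×10²⁴ = 3.986×10¹⁴ m³/s².
r₁ = 6371 + 234.7 = 6605.7 km = 6.6057×10⁶ m.
r₂ = 6371 + 28170 = 34541 km = 3.4541×10⁷ m.
Transfer ellipse a_t = (r₁ + r₂)/2 = 2.057×10⁷ m.
At r₁: circular v_c1 = √(μ/r₁) = 7768 m/s; transfer-perigee v_p = √[μ(2/r₁ − 1/a_t)] = 10060 m/s.
Δv₁ = v_p − v_c1 = 2297 m/s.
= 2.297 km/s.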